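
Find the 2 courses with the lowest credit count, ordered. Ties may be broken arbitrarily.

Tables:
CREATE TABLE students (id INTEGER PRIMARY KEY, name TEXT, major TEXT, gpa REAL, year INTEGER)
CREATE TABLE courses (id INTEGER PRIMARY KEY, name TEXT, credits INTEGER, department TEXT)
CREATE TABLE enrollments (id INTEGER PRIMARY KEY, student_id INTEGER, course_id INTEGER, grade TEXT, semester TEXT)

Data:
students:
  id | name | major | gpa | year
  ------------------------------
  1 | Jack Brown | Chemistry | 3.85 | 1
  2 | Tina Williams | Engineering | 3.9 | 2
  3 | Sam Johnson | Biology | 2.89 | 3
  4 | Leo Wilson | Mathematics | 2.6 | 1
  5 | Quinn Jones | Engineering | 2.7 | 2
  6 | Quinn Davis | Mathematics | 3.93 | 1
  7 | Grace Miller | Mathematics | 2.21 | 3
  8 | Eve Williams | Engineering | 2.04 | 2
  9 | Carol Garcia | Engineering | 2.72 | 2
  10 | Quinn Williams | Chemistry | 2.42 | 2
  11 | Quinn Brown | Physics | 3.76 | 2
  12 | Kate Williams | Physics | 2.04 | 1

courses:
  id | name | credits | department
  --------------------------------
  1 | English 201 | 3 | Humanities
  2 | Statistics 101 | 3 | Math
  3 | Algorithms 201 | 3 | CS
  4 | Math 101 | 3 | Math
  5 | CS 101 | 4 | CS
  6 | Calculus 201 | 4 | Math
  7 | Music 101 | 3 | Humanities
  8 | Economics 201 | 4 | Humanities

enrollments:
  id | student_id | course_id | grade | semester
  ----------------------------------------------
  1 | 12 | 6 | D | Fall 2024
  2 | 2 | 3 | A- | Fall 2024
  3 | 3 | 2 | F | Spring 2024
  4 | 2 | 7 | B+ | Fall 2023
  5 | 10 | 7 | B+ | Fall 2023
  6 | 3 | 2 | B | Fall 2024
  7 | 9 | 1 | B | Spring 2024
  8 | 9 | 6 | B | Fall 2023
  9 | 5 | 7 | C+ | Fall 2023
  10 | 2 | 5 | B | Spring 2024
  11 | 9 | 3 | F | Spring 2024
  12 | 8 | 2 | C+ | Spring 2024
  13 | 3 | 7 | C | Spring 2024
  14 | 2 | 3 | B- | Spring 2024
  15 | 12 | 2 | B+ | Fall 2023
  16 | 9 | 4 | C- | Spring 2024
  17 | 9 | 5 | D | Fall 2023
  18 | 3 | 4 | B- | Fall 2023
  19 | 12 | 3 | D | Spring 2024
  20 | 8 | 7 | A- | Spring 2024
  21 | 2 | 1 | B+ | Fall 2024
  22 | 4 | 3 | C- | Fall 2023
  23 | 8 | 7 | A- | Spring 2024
SELECT name, credits FROM courses ORDER BY credits ASC LIMIT 2

Execution result:
name | credits
English 201 | 3
Statistics 101 | 3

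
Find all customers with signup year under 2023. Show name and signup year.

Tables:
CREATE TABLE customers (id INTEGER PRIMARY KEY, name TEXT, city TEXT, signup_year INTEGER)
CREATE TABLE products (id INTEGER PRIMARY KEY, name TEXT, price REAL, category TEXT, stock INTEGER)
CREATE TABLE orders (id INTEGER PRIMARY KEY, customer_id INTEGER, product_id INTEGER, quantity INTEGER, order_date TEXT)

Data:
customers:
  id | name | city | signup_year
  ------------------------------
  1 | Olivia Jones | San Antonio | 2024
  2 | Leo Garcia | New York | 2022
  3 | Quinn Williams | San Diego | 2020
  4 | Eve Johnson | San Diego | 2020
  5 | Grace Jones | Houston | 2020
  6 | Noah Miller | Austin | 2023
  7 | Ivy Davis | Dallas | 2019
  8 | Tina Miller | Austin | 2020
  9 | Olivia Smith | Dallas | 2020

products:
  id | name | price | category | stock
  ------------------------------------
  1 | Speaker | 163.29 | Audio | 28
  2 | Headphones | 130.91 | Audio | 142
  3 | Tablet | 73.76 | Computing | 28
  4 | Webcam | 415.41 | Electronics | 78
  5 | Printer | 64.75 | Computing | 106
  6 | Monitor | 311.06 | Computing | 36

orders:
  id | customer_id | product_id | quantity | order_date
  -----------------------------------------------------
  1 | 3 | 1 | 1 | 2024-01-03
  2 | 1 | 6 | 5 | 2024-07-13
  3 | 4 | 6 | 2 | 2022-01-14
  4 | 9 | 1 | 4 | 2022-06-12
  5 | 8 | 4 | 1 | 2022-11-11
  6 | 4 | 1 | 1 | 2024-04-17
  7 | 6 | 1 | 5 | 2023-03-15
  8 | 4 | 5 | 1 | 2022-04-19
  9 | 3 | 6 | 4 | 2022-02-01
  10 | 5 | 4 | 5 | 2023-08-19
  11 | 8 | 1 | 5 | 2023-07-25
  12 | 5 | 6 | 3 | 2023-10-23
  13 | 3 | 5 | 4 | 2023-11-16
SELECT name, signup_year FROM customers WHERE signup_year < 2023

Execution result:
name | signup_year
Leo Garcia | 2022
Quinn Williams | 2020
Eve Johnson | 2020
Grace Jones | 2020
Ivy Davis | 2019
Tina Miller | 2020
Olivia Smith | 2020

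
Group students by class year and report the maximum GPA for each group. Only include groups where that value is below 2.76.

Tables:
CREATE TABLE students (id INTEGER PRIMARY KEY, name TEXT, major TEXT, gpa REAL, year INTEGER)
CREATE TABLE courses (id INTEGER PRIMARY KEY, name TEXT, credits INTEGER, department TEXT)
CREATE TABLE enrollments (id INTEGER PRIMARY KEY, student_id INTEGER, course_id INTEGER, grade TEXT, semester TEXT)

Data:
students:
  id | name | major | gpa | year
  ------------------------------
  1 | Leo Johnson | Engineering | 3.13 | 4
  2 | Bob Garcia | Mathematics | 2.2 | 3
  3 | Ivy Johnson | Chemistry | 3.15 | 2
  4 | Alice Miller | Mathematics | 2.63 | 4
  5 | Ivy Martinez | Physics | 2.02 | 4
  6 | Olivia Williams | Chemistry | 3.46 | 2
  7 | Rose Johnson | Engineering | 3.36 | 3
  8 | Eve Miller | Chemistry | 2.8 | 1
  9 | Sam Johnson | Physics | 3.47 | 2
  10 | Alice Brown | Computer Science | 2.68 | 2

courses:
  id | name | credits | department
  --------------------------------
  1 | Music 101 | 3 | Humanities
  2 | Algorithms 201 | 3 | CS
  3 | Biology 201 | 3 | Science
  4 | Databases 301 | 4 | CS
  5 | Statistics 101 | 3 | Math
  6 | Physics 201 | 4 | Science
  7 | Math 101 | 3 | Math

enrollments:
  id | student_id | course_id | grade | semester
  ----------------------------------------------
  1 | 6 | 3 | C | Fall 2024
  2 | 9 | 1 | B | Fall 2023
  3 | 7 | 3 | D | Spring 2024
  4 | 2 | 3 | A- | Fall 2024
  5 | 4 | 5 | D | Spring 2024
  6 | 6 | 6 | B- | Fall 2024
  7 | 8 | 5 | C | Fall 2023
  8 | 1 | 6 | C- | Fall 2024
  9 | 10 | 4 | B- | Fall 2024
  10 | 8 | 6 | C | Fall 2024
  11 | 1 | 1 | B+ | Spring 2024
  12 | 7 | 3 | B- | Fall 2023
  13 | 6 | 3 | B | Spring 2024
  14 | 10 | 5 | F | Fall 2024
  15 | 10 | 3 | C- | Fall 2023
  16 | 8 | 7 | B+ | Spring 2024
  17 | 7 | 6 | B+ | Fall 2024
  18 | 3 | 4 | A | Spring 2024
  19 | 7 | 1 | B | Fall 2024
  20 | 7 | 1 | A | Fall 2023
SELECT year, MAX(gpa) AS max_gpa FROM students GROUP BY year HAVING MAX(gpa) < 2.76

Execution result:
(no rows)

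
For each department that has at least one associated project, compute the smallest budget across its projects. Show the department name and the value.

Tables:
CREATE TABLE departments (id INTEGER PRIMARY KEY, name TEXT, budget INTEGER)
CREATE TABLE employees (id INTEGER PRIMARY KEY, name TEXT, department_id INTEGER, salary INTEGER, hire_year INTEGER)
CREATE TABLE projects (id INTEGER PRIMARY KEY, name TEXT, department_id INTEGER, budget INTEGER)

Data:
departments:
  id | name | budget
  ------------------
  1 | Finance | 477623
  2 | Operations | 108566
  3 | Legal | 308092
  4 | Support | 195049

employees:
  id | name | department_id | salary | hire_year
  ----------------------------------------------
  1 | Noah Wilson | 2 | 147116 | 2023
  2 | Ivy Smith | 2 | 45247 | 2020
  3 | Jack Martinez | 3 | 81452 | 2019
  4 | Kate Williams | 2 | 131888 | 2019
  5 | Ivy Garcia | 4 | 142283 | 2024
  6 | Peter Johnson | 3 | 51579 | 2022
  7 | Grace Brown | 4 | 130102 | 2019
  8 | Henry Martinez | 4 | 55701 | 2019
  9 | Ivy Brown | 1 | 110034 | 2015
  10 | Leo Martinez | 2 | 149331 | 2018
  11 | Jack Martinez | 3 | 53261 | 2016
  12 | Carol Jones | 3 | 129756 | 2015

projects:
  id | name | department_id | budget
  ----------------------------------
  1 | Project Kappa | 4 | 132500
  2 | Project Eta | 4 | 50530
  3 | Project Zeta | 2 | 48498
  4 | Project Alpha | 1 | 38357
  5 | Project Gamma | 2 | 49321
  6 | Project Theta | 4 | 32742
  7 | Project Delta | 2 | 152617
SELECT p.name, MIN(c.budget) AS min_budget FROM projects c JOIN departments p ON c.department_id = p.id GROUP BY p.id, p.name

Execution result:
name | min_budget
Finance | 38357
Operations | 48498
Support | 32742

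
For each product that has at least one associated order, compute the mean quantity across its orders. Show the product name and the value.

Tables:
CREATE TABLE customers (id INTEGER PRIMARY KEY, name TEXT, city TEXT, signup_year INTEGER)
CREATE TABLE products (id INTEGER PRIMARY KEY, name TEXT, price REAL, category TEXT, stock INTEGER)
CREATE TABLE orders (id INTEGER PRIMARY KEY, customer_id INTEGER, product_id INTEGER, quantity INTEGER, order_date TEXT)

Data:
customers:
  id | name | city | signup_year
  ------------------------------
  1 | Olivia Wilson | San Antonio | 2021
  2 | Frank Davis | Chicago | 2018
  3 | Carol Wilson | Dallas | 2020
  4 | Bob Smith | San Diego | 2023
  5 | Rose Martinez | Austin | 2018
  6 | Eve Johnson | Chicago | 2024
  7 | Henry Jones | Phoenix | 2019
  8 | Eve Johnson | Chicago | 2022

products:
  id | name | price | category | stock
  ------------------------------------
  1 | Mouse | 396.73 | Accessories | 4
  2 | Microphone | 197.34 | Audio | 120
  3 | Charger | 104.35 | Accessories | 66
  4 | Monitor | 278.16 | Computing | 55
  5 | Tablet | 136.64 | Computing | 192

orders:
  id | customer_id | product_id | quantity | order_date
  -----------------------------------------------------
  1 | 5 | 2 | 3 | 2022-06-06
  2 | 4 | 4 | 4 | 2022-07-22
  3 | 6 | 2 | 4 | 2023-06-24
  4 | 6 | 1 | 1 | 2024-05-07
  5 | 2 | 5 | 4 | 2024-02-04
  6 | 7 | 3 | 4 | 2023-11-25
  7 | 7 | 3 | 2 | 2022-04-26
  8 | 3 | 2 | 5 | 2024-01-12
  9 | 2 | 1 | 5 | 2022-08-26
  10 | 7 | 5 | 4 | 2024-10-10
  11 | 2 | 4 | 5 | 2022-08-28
SELECT p.name, AVG(c.quantity) AS avg_quantity FROM orders c JOIN products p ON c.product_id = p.id GROUP BY p.id, p.name

Execution result:
name | avg_quantity
Mouse | 3.00
Microphone | 4.00
Charger | 3.00
Monitor | 4.50
Tablet | 4.00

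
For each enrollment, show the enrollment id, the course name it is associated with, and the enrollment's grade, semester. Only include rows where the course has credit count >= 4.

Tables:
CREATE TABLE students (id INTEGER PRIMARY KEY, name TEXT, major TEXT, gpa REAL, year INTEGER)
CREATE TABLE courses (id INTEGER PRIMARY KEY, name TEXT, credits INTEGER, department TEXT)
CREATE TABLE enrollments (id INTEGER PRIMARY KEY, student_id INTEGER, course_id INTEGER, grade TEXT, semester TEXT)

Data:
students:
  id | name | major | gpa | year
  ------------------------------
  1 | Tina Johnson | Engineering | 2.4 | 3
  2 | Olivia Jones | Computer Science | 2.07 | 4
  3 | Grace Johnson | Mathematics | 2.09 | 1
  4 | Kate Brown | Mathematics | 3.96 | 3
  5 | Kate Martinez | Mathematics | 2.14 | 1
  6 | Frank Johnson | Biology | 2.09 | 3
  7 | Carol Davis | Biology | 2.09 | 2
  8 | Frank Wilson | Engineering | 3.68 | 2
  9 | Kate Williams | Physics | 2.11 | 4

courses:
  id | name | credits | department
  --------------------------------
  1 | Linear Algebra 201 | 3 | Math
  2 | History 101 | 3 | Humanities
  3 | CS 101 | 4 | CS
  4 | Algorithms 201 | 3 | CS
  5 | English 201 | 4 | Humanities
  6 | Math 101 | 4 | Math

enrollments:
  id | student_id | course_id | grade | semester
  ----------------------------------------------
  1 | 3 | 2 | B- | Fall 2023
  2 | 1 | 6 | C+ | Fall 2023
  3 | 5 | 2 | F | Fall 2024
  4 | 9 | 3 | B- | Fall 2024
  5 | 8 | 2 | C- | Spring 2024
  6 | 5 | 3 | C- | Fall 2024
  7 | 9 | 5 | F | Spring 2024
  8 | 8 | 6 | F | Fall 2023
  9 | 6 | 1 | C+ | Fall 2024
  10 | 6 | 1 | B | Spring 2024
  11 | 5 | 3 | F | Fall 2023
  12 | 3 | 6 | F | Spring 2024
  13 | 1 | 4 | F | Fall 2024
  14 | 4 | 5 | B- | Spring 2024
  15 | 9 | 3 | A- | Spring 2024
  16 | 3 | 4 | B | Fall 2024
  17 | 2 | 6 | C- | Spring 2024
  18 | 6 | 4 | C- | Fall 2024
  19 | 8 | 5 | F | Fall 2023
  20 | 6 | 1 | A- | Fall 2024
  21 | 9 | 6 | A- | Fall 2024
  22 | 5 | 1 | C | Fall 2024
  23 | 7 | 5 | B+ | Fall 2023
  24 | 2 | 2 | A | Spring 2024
SELECT c.id, p.name AS course, c.grade, c.semester FROM enrollments c JOIN courses p ON c.course_id = p.id WHERE p.credits >= 4

Execution result:
id | course | grade | semester
2 | Math 101 | C+ | Fall 2023
4 | CS 101 | B- | Fall 2024
6 | CS 101 | C- | Fall 2024
7 | English 201 | F | Spring 2024
8 | Math 101 | F | Fall 2023
11 | CS 101 | F | Fall 2023
12 | Math 101 | F | Spring 2024
14 | English 201 | B- | Spring 2024
15 | CS 101 | A- | Spring 2024
17 | Math 101 | C- | Spring 2024
19 | English 201 | F | Fall 2023
21 | Math 101 | A- | Fall 2024
23 | English 201 | B+ | Fall 2023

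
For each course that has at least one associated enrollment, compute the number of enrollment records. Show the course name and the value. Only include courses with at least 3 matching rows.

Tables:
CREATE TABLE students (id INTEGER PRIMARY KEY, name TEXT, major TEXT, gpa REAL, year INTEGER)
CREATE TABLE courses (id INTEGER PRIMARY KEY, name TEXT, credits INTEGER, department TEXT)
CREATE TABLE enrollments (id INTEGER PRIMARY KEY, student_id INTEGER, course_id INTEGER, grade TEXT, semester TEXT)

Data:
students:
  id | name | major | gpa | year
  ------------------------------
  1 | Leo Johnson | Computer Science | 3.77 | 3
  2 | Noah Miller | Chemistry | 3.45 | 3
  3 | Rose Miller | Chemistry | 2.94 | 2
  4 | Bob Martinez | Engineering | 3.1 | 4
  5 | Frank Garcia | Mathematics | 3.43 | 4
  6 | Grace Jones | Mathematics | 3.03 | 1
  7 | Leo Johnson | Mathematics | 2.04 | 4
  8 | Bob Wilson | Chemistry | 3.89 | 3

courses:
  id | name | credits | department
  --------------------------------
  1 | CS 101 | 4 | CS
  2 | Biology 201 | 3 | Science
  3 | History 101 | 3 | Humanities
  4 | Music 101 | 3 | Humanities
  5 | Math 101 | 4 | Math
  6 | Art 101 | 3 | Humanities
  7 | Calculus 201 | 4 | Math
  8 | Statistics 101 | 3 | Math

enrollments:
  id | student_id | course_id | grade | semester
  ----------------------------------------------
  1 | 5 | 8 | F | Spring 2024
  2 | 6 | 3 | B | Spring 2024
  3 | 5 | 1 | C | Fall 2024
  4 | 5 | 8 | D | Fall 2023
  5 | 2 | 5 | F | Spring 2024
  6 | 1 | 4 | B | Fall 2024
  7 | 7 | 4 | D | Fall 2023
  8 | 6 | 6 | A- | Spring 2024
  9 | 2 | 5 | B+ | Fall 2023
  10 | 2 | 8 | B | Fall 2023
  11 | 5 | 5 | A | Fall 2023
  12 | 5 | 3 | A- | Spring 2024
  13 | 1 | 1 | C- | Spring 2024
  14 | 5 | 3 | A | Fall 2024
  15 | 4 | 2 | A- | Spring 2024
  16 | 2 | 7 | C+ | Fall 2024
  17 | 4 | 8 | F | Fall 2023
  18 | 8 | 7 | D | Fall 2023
SELECT p.name, COUNT(*) AS n FROM enrollments c JOIN courses p ON c.course_id = p.id GROUP BY p.id, p.name HAVING COUNT(*) >= 3

Execution result:
name | n
History 101 | 3
Math 101 | 3
Statistics 101 | 4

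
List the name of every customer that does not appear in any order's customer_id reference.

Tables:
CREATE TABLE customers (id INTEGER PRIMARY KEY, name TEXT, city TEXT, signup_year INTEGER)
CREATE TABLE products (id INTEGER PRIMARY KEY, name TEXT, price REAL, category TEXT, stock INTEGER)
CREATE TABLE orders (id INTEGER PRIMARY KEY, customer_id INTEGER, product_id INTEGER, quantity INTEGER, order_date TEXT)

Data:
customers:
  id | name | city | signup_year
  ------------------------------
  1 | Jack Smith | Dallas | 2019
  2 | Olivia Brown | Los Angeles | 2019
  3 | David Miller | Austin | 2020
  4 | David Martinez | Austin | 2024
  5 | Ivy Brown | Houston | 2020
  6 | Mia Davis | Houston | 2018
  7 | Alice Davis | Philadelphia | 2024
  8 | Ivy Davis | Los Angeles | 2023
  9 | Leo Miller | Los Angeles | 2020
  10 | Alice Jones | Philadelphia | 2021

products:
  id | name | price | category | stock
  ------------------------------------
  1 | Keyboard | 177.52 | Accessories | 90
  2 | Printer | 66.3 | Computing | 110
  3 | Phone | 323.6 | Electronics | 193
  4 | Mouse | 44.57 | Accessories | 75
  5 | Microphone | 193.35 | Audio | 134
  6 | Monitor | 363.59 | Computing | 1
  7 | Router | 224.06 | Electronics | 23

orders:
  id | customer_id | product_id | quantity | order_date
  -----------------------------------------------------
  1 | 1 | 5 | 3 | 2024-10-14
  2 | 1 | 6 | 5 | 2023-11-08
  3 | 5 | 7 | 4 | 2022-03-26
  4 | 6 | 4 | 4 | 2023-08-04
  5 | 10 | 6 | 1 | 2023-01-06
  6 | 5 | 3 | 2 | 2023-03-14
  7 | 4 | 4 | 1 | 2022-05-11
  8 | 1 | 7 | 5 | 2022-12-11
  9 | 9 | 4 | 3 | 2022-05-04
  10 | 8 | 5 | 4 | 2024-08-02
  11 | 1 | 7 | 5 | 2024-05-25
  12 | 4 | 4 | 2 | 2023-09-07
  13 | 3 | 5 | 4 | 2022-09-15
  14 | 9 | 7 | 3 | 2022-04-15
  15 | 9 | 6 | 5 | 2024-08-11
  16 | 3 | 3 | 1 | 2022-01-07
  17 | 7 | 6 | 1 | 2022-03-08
SELECT p.name FROM customers p LEFT JOIN orders c ON c.customer_id = p.id WHERE c.id IS NULL

Execution result:
Olivia Brown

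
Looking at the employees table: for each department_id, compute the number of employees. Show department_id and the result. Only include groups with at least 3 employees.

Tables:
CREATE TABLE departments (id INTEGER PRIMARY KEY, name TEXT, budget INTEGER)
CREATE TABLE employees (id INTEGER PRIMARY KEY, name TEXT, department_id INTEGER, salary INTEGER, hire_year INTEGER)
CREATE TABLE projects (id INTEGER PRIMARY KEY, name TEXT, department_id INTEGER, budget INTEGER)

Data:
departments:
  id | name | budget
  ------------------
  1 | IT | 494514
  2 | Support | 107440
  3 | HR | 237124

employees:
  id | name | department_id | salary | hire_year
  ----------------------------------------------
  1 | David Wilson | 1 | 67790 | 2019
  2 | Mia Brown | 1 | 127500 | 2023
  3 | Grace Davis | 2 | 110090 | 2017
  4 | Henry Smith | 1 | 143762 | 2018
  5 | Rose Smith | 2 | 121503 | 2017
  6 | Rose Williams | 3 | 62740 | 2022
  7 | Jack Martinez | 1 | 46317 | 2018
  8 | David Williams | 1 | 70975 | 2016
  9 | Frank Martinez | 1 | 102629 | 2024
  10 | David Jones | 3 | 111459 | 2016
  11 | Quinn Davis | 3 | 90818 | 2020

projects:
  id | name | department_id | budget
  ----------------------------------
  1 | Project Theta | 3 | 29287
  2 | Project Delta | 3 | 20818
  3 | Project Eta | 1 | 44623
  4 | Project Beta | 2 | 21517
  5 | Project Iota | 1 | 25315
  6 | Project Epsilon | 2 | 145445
SELECT department_id, COUNT(*) AS n FROM employees GROUP BY department_id HAVING COUNT(*) >= 3

Execution result:
department_id | n
1 | 6
3 | 3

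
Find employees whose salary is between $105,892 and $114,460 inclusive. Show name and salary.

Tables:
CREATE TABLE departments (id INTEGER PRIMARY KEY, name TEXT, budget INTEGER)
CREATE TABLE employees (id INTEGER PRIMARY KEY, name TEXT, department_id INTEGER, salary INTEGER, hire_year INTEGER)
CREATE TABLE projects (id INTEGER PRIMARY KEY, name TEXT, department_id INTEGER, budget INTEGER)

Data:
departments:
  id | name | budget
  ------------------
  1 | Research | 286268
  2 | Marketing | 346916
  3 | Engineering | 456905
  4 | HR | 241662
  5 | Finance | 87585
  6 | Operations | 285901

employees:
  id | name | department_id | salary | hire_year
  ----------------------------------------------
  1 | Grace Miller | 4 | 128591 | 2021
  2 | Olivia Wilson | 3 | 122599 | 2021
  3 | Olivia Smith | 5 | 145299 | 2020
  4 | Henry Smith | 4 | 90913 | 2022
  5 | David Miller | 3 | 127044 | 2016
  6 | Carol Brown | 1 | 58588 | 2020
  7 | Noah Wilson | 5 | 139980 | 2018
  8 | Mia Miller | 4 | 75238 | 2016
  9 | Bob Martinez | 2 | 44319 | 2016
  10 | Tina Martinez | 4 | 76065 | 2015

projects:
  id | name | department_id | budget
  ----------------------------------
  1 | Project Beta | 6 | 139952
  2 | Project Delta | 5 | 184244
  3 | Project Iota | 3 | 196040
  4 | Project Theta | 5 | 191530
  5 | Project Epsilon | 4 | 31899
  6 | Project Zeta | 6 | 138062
SELECT name, salary FROM employees WHERE salary BETWEEN 105892 AND 114460

Execution result:
(no rows)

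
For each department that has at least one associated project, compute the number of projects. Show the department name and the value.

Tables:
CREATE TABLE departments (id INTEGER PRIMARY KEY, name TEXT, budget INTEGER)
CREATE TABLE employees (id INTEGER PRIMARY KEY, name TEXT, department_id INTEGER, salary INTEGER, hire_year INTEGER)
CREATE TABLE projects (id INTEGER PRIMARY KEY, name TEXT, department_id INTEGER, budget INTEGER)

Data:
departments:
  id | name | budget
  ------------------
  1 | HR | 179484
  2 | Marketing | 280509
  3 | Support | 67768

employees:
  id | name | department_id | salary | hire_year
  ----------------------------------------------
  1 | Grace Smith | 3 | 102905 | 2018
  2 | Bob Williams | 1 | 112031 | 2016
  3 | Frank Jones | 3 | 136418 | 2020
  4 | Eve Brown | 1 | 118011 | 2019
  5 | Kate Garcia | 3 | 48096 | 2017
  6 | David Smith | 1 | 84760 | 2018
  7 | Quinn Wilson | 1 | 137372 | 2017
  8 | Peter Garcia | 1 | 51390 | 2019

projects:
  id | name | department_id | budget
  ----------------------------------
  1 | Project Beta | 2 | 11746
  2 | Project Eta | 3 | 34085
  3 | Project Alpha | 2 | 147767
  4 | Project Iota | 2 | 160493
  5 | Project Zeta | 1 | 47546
SELECT p.name, COUNT(*) AS n FROM projects c JOIN departments p ON c.department_id = p.id GROUP BY p.id, p.name

Execution result:
name | n
HR | 1
Marketing | 3
Support | 1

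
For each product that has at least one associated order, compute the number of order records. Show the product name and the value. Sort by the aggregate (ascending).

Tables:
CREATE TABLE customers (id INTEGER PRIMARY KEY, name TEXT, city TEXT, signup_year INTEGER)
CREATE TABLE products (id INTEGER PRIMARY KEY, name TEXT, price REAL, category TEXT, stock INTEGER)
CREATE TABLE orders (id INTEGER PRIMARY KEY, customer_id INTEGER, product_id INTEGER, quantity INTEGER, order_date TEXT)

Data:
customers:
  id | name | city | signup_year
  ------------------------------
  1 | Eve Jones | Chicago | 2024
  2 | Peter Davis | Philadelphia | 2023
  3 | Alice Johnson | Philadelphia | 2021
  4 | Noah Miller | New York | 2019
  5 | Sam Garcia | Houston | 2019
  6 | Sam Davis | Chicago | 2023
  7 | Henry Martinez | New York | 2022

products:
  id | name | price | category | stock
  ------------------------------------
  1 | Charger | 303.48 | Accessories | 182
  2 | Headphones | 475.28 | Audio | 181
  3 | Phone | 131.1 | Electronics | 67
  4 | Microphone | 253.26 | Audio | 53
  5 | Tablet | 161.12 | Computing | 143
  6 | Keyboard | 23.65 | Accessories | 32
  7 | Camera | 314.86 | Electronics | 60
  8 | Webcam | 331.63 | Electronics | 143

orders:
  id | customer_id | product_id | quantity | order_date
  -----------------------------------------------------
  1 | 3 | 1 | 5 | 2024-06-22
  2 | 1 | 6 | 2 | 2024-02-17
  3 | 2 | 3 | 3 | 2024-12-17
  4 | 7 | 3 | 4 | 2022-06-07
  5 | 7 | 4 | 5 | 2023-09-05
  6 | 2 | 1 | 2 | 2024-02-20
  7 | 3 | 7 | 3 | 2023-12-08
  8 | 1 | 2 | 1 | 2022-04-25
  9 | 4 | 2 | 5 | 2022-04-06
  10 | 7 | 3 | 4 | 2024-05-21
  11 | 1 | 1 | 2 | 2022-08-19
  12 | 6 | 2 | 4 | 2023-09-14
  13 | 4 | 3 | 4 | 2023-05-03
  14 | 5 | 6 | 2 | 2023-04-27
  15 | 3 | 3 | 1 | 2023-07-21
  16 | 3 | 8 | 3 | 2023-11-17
SELECT p.name, COUNT(*) AS n FROM orders c JOIN products p ON c.product_id = p.id GROUP BY p.id, p.name ORDER BY n ASC

Execution result:
name | n
Microphone | 1
Camera | 1
Webcam | 1
Keyboard | 2
Charger | 3
Headphones | 3
Phone | 5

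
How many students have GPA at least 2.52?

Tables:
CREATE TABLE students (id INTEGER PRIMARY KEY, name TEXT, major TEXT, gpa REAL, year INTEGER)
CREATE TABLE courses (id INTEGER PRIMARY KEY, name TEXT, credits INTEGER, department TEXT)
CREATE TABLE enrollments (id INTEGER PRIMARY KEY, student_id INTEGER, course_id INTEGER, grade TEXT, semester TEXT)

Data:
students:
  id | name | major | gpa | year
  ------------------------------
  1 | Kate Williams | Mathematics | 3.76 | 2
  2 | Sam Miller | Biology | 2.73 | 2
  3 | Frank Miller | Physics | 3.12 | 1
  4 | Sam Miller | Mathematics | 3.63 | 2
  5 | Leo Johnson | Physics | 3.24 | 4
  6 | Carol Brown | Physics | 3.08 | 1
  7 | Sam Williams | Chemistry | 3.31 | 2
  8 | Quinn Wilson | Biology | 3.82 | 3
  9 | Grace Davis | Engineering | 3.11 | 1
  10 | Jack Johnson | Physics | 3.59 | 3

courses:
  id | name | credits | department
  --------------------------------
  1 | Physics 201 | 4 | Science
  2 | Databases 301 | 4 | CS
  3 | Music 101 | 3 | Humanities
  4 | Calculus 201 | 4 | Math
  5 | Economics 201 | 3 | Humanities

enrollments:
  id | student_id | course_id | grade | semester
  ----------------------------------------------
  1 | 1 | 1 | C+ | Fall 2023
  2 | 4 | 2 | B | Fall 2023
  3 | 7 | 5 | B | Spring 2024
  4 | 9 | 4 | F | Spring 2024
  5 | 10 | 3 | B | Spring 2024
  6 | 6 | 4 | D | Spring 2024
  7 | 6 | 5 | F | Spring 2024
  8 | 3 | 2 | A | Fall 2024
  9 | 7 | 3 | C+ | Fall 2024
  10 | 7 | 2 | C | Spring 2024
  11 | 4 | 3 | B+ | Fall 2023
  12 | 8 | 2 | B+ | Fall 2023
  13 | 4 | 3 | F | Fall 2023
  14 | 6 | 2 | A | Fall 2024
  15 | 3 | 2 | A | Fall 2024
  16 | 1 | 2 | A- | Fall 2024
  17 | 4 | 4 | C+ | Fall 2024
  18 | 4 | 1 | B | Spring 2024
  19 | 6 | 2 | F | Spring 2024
SELECT COUNT(*) FROM students WHERE gpa >= 2.52

Execution result:
10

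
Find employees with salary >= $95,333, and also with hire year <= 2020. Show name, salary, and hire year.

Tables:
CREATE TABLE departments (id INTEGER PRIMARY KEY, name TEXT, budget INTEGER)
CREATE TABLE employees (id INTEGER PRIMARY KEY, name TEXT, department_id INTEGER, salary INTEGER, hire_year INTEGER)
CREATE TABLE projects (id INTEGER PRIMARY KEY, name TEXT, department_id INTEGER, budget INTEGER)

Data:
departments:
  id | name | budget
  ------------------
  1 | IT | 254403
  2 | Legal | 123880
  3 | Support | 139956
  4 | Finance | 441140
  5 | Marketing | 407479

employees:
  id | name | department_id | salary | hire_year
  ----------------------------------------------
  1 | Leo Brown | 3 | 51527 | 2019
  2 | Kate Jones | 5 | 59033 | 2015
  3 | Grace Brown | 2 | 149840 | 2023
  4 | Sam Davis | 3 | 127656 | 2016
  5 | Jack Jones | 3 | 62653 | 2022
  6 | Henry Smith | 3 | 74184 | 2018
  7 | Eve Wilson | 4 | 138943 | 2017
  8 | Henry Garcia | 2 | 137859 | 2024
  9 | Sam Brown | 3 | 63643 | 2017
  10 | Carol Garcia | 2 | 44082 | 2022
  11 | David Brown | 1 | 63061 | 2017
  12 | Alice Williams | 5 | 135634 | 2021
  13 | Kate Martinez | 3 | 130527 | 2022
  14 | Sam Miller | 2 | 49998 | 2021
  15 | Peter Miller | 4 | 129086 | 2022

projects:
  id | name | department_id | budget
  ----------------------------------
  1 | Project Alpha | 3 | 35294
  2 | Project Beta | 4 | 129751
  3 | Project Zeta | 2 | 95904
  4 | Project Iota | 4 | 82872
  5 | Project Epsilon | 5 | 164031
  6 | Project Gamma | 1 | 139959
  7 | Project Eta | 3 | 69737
SELECT name, salary, hire_year FROM employees WHERE salary >= 95333 AND hire_year <= 2020

Execution result:
name | salary | hire_year
Sam Davis | 127656 | 2016
Eve Wilson | 138943 | 2017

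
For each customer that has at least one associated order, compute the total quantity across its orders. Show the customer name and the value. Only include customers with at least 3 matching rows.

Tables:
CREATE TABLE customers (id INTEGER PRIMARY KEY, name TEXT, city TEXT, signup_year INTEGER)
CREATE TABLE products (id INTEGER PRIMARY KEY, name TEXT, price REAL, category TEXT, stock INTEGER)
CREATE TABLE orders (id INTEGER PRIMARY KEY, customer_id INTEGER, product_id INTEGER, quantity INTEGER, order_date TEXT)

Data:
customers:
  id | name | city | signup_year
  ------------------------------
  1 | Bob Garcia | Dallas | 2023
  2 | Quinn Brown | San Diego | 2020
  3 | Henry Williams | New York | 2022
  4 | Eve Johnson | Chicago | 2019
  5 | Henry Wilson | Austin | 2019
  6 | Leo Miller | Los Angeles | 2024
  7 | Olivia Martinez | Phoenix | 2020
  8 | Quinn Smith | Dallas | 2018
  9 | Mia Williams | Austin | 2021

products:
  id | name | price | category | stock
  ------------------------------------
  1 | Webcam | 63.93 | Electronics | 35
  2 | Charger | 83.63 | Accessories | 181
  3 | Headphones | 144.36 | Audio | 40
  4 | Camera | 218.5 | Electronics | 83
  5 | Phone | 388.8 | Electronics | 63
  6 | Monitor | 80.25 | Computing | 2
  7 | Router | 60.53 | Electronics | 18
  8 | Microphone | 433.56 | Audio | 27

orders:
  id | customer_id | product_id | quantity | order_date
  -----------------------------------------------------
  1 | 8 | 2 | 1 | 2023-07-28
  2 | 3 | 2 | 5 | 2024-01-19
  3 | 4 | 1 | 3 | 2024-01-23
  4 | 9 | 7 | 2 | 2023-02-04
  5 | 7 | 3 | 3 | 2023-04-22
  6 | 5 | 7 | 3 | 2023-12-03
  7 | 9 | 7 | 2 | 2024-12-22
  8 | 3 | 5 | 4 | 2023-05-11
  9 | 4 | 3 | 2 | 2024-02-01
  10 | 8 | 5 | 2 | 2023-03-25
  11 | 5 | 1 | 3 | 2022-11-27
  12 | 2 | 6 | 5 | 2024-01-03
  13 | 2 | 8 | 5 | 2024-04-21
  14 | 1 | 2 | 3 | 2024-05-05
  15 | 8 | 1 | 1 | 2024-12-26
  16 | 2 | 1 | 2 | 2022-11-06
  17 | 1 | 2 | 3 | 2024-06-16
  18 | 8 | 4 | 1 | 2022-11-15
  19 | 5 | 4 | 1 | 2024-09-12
SELECT p.name, SUM(c.quantity) AS sum_quantity FROM orders c JOIN customers p ON c.customer_id = p.id GROUP BY p.id, p.name HAVING COUNT(*) >= 3

Execution result:
name | sum_quantity
Quinn Brown | 12
Henry Wilson | 7
Quinn Smith | 5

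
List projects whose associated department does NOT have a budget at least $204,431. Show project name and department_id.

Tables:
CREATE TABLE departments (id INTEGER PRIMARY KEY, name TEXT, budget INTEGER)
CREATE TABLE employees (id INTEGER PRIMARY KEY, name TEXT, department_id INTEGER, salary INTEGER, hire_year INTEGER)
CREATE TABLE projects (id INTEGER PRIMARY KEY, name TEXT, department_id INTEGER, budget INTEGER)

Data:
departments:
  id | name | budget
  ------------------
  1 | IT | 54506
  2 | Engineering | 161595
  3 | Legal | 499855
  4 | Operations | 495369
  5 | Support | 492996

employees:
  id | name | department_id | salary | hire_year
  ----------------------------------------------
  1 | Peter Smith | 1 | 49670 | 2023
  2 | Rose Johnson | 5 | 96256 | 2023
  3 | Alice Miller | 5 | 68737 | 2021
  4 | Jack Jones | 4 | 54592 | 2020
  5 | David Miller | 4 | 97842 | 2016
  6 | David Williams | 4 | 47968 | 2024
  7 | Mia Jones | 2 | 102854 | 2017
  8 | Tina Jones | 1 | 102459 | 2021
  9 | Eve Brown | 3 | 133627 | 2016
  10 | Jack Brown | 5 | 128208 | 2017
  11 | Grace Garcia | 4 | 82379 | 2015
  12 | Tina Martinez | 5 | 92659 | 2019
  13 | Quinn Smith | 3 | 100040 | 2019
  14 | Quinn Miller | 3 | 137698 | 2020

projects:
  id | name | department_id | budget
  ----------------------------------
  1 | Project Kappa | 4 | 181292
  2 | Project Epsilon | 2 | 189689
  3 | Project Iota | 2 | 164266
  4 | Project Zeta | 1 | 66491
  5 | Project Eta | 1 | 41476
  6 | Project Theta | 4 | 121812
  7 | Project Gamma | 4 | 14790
SELECT name, department_id FROM projects WHERE department_id NOT IN (SELECT id FROM departments WHERE budget >= 204431)

Execution result:
name | department_id
Project Epsilon | 2
Project Iota | 2
Project Zeta | 1
Project Eta | 1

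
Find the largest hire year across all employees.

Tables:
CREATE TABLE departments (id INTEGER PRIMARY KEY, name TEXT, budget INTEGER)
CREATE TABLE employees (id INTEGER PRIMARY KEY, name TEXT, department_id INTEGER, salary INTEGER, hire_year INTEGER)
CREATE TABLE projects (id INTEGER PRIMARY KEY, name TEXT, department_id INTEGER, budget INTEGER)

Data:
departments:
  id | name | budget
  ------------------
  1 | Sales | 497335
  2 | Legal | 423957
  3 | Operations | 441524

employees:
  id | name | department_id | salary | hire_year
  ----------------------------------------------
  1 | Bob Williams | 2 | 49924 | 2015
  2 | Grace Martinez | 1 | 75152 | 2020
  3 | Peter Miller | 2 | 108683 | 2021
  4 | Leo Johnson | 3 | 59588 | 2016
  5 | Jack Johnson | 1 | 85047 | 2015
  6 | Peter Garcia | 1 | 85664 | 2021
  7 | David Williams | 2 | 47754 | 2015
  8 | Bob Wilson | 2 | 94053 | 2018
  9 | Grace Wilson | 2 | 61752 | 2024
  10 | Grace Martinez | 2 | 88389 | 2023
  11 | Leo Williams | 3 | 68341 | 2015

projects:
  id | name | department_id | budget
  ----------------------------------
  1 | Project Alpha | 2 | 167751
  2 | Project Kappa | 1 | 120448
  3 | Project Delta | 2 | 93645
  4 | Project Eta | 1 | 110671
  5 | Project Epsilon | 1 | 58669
SELECT MAX(hire_year) FROM employees

Execution result:
2024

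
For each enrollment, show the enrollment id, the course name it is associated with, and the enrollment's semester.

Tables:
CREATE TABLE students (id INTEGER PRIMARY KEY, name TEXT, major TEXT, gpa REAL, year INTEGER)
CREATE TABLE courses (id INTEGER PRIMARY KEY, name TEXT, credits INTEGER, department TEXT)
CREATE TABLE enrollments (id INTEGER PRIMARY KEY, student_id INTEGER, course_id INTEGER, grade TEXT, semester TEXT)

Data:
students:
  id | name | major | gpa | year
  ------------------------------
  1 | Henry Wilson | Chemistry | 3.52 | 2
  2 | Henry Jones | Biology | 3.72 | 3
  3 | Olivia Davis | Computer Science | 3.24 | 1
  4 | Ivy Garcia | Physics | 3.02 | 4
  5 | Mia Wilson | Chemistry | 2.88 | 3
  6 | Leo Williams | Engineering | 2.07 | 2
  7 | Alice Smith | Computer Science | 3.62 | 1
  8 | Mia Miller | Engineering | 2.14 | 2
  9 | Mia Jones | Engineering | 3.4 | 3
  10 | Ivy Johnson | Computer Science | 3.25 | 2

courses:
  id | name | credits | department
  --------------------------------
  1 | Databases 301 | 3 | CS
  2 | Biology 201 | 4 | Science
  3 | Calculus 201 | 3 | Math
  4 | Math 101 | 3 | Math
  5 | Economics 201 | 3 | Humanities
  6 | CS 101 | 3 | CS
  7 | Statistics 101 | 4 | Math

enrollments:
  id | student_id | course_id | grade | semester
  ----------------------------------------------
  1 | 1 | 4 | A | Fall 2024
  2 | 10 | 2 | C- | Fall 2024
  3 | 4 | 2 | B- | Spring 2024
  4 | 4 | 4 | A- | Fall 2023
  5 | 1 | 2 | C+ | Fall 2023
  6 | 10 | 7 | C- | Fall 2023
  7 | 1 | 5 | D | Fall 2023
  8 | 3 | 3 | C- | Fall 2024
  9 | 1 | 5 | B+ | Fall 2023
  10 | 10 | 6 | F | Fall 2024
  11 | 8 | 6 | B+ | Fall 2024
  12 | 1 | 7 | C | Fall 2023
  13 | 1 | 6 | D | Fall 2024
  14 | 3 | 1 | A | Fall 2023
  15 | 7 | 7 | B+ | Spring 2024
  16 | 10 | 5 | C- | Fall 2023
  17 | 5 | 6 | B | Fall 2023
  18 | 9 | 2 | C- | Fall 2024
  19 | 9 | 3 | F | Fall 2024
SELECT c.id, p.name AS course, c.semester FROM enrollments c JOIN courses p ON c.course_id = p.id

Execution result:
id | course | semester
1 | Math 101 | Fall 2024
2 | Biology 201 | Fall 2024
3 | Biology 201 | Spring 2024
4 | Math 101 | Fall 2023
5 | Biology 201 | Fall 2023
6 | Statistics 101 | Fall 2023
7 | Economics 201 | Fall 2023
8 | Calculus 201 | Fall 2024
9 | Economics 201 | Fall 2023
10 | CS 101 | Fall 2024
11 | CS 101 | Fall 2024
12 | Statistics 101 | Fall 2023
13 | CS 101 | Fall 2024
14 | Databases 301 | Fall 2023
15 | Statistics 101 | Spring 2024
16 | Economics 201 | Fall 2023
17 | CS 101 | Fall 2023
18 | Biology 201 | Fall 2024
19 | Calculus 201 | Fall 2024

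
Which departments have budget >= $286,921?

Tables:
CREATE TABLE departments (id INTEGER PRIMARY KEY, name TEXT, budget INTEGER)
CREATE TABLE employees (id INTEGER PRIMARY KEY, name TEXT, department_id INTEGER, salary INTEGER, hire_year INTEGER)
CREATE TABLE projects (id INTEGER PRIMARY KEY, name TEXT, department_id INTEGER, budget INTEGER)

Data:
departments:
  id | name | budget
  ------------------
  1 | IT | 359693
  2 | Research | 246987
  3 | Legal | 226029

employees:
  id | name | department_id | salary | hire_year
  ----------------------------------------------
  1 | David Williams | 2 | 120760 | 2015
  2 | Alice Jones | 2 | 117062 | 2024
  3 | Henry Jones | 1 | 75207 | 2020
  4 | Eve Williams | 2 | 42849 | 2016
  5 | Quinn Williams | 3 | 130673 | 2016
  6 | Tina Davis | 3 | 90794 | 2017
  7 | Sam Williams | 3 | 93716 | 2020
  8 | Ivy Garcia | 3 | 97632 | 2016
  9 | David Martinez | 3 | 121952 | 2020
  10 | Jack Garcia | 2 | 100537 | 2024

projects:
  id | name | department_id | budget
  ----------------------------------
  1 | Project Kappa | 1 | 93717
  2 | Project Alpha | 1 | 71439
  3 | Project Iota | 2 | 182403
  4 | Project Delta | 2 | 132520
SELECT name, budget FROM departments WHERE budget >= 286921

Execution result:
name | budget
IT | 359693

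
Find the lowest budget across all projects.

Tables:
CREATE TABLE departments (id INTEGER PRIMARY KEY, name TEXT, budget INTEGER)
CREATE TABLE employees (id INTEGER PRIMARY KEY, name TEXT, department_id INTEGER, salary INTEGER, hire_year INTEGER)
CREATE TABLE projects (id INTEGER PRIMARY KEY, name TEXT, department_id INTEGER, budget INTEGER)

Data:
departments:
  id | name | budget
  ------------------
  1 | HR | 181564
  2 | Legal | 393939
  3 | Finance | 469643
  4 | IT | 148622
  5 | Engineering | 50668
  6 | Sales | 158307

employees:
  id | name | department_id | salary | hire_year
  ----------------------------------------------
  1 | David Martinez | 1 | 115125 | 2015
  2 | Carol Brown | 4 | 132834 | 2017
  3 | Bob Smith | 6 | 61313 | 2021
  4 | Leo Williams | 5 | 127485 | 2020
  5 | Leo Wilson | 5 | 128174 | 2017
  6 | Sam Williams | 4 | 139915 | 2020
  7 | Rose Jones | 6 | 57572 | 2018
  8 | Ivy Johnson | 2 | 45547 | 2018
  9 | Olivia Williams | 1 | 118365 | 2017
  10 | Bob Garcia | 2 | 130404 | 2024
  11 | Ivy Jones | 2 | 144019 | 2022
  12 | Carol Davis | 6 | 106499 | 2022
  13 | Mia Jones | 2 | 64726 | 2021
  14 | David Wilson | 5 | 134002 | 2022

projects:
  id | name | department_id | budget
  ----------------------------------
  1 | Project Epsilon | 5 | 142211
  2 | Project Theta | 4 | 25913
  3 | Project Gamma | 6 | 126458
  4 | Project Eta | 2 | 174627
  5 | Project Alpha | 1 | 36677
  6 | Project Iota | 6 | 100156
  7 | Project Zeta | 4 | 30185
SELECT MIN(budget) FROM projects

Execution result:
25913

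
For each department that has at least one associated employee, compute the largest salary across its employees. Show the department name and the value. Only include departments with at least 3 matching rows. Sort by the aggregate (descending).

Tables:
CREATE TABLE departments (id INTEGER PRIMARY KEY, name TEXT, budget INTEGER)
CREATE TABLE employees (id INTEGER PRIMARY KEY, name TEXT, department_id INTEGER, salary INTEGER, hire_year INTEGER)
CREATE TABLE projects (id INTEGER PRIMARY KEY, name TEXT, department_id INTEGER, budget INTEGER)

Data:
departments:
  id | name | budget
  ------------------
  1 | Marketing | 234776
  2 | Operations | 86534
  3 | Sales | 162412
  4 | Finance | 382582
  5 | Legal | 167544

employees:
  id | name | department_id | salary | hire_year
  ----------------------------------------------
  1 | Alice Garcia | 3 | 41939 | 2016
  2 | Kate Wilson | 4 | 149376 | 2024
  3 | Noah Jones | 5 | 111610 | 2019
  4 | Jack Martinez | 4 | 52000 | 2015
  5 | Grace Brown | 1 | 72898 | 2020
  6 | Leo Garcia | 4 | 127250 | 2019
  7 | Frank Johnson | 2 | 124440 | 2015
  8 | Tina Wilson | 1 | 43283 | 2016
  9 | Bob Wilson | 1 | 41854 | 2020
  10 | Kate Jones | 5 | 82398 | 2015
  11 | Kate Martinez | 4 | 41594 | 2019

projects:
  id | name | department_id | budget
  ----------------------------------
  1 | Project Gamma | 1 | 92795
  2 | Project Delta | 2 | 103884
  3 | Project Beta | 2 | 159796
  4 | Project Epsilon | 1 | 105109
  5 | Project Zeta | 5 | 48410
SELECT p.name, MAX(c.salary) AS max_salary FROM employees c JOIN departments p ON c.department_id = p.id GROUP BY p.id, p.name HAVING COUNT(*) >= 3 ORDER BY max_salary DESC

Execution result:
name | max_salary
Finance | 149376
Marketing | 72898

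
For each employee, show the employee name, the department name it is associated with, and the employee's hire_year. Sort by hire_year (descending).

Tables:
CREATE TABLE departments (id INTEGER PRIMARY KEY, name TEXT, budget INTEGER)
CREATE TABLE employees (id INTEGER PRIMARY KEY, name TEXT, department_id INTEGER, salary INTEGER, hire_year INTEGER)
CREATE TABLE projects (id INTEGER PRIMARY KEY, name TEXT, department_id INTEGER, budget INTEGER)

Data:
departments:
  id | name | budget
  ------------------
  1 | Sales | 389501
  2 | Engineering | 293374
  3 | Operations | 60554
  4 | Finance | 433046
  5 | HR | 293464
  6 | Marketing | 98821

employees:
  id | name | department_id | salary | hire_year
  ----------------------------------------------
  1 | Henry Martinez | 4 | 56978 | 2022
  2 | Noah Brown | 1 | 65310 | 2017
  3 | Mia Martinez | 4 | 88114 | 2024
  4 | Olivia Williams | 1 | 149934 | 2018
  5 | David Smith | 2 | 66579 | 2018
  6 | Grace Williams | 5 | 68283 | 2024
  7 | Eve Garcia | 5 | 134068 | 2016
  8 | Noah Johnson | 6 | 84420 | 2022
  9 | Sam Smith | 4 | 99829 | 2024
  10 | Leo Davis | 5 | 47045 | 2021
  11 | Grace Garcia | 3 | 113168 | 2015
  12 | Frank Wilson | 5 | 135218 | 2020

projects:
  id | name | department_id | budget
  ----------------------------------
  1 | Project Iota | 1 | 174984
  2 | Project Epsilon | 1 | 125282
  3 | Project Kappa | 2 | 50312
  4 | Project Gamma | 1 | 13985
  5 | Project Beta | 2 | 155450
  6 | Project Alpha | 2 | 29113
SELECT c.name, p.name AS department, c.hire_year FROM employees c JOIN departments p ON c.department_id = p.id ORDER BY c.hire_year DESC

Execution result:
name | department | hire_year
Mia Martinez | Finance | 2024
Grace Williams | HR | 2024
Sam Smith | Finance | 2024
Henry Martinez | Finance | 2022
Noah Johnson | Marketing | 2022
Leo Davis | HR | 2021
Frank Wilson | HR | 2020
Olivia Williams | Sales | 2018
David Smith | Engineering | 2018
Noah Brown | Sales | 2017
Eve Garcia | HR | 2016
Grace Garcia | Operations | 2015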